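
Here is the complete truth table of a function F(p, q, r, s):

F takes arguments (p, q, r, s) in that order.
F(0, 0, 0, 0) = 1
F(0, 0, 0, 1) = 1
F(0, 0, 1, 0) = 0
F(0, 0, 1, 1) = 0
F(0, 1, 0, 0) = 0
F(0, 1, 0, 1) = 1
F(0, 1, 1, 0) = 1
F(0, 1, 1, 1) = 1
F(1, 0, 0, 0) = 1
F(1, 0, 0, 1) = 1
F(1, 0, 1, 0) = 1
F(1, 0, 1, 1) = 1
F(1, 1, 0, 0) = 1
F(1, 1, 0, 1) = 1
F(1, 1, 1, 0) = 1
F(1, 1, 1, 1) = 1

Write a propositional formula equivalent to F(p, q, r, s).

F(p, q, r, s) = ¬(((((¬p ∧ ¬q) ∧ r) ∧ ¬s) ∨ (((¬p ∧ ¬q) ∧ r) ∧ s)) ∨ (((¬p ∧ q) ∧ ¬r) ∧ ¬s))

The 0-rows are (0,0,1,0), (0,0,1,1), (0,1,0,0). Take each as a conjunction (¬p·¬q·r·¬s, ¬p·¬q·r·s, ¬p·q·¬r·¬s), form their disjunction, and complement — that gives a formula that is 1 everywhere F is.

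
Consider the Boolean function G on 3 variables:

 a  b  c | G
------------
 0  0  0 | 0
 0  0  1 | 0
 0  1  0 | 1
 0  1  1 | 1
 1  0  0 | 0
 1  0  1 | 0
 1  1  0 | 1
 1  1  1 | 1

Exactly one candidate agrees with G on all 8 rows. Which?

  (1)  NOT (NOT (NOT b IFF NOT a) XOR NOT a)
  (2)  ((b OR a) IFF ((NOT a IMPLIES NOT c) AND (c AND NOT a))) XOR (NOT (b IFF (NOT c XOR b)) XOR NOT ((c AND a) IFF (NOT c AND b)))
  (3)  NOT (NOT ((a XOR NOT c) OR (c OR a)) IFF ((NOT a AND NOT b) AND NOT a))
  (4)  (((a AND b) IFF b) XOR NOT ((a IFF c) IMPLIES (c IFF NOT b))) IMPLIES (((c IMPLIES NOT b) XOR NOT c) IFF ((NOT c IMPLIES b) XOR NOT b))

(2) fails at (0,0,1): the formula yields 1, G is 0.
(3) fails at (0,0,0): the formula yields 1, G is 0.
(4) fails at (0,0,0): the formula yields 1, G is 0.
(1) is the remaining candidate, and it agrees with G on all 8 inputs.

1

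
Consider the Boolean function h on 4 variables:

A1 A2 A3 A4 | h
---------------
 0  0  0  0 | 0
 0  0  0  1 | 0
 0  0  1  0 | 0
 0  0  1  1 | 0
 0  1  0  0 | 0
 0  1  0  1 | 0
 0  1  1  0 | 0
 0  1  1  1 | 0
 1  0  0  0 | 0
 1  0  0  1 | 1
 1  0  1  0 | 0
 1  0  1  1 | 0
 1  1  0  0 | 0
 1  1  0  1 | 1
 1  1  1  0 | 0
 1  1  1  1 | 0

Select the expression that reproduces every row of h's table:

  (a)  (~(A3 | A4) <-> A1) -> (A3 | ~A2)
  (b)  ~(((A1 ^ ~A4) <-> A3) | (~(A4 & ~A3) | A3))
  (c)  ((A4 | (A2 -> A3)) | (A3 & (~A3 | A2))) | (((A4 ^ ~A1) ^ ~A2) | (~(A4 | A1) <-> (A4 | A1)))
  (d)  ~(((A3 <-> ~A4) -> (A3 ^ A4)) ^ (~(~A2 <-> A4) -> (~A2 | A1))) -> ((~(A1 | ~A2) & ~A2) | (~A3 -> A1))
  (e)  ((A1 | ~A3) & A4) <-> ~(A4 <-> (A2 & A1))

(a): at (0,0,0,0) it gives 1, but h = 0 — eliminated.
(c): at (0,0,0,0) it gives 1, but h = 0 — eliminated.
(d): at (0,0,1,0) it gives 1, but h = 0 — eliminated.
(e): at (0,0,0,0) it gives 1, but h = 0 — eliminated.
That leaves (b). Evaluating it on every row reproduces the table of h exactly.

b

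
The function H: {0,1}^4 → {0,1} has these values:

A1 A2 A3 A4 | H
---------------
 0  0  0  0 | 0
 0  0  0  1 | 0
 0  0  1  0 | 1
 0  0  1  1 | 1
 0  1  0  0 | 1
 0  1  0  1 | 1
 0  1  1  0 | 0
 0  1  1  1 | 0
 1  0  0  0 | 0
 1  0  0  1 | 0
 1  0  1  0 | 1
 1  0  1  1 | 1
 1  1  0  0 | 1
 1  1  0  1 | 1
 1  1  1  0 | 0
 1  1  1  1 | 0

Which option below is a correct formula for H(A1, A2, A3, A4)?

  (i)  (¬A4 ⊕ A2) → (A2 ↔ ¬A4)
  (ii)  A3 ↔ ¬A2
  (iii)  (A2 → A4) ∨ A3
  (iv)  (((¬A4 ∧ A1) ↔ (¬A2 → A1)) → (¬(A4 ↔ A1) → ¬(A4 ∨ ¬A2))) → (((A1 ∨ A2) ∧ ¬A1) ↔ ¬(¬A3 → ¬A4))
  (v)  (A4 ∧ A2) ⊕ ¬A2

ii

(i) disagrees with H on (0,0,0,1) (formula → 1, table → 0); rule it out.
(iii) disagrees with H on (0,0,0,0) (formula → 1, table → 0); rule it out.
(iv) disagrees with H on (0,0,0,0) (formula → 1, table → 0); rule it out.
(v) disagrees with H on (0,0,0,0) (formula → 1, table → 0); rule it out.
Only (ii) survives; checking it on all 16 rows confirms it matches H.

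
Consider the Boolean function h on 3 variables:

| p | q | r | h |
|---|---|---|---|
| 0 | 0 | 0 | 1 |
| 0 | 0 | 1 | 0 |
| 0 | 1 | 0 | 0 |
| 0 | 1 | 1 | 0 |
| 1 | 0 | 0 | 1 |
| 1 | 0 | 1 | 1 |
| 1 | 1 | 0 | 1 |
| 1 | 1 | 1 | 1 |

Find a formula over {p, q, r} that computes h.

There are just 3 zero rows: (0,0,1), (0,1,0), (0,1,1). Their minterms are ¬p·¬q·r, ¬p·q·¬r, ¬p·q·r; the OR of those covers precisely the 0-outputs, and negating it yields h.

h(p, q, r) = ((((p' · q') · r) + ((p' · q) · r')) + ((p' · q) · r))'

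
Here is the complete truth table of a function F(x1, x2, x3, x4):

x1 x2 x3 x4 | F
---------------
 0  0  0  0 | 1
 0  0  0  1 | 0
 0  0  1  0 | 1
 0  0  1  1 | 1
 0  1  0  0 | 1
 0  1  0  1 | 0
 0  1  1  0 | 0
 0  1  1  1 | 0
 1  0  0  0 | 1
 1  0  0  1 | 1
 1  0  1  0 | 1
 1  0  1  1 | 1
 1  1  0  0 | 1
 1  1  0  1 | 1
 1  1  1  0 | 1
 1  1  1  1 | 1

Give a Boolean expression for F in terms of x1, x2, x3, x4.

F is 0 on only 4 rows — (0,0,0,1), (0,1,0,1), (0,1,1,0), (0,1,1,1). Writing each as a minterm (¬x1·¬x2·¬x3·x4, ¬x1·x2·¬x3·x4, ¬x1·x2·x3·¬x4, ¬x1·x2·x3·x4) and OR-ing them characterizes exactly where F=0, so F is the negation of that disjunction.

F(x1, x2, x3, x4) = ~((((((~x1 & ~x2) & ~x3) & x4) | (((~x1 & x2) & ~x3) & x4)) | (((~x1 & x2) & x3) & ~x4)) | (((~x1 & x2) & x3) & x4))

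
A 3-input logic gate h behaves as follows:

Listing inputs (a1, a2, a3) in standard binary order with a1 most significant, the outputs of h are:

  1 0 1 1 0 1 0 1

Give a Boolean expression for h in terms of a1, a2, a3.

The 0-rows are (0,0,1), (1,0,0), (1,1,0). Take each as a conjunction (¬a1·¬a2·a3, a1·¬a2·¬a3, a1·a2·¬a3), form their disjunction, and complement — that gives a formula that is 1 everywhere h is.

h(a1, a2, a3) = ¬((((¬a1 ∧ ¬a2) ∧ a3) ∨ ((a1 ∧ ¬a2) ∧ ¬a3)) ∨ ((a1 ∧ a2) ∧ ¬a3))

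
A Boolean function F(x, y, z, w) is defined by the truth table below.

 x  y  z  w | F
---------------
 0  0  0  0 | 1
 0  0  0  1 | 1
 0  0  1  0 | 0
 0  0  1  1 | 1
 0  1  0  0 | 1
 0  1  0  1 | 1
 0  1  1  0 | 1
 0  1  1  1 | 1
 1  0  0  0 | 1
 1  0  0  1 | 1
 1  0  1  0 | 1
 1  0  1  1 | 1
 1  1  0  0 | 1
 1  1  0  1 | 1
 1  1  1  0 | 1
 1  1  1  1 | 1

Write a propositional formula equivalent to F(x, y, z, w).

Only row (0,0,1,0) gives 0. So F is 1 everywhere except there — the complement of the minterm ¬x·¬y·z·¬w.

F(x, y, z, w) = not (((not x and not y) and z) and not w)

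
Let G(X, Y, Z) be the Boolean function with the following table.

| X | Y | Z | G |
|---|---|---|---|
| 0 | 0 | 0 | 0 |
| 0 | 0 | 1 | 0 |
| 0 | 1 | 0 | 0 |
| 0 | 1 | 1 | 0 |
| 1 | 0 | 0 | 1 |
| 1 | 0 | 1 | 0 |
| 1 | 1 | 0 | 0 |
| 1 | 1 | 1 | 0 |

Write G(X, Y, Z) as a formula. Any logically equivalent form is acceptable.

G(X, Y, Z) = (X AND NOT Y) AND NOT Z

G is 1 on exactly one input, (1,0,0), whose minterm is X·¬Y·¬Z. So G is just that conjunction.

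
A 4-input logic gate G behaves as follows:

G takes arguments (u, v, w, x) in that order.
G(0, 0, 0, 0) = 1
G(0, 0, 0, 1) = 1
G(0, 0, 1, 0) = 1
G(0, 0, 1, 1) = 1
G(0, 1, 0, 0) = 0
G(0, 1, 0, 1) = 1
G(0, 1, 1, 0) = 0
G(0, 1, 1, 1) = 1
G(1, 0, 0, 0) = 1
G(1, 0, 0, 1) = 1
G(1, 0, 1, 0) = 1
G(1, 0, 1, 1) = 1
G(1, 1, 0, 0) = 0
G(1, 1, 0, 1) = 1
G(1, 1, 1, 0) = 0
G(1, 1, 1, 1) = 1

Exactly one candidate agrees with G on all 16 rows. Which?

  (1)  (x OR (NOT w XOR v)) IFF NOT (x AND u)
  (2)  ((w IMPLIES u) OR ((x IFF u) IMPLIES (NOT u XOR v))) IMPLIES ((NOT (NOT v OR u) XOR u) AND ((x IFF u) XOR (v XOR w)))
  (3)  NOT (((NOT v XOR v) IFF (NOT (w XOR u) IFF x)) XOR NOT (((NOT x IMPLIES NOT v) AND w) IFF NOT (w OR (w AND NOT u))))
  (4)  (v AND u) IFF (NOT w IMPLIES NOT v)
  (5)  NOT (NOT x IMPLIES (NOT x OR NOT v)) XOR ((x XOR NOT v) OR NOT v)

(1) fails at (0,0,1,0): the formula yields 0, G is 1.
(2) fails at (0,0,0,0): the formula yields 0, G is 1.
(3) fails at (0,0,0,0): the formula yields 0, G is 1.
(4) fails at (0,0,0,0): the formula yields 0, G is 1.
(5) is the remaining candidate, and it agrees with G on all 16 inputs.

5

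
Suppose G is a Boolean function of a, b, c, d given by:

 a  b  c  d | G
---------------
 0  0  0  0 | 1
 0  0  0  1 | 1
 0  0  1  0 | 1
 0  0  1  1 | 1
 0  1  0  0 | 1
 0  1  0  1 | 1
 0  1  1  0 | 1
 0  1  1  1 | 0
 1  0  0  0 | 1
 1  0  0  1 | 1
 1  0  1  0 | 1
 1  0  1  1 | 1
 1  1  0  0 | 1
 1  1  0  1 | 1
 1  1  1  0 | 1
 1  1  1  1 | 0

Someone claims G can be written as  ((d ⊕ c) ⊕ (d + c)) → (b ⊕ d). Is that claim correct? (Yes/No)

Yes

Evaluate ((d ⊕ c) ⊕ (d + c)) → (b ⊕ d) on each row and compare to G:
  a=0, b=0, c=0, d=0: formula gives 1, G = 1 ✓
  a=0, b=0, c=0, d=1: formula gives 1, G = 1 ✓
  a=0, b=0, c=1, d=0: formula gives 1, G = 1 ✓
  a=0, b=0, c=1, d=1: formula gives 1, G = 1 ✓
  …and likewise for the remaining 12 rows.
Every row agrees, so the formula is equivalent.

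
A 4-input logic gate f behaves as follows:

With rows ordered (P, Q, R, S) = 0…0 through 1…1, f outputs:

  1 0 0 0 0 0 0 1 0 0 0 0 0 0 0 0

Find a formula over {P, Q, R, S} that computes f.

f(P, Q, R, S) = (((~P & ~Q) & ~R) & ~S) | (((~P & Q) & R) & S)

Collect the rows where f=1 — (0,0,0,0), (0,1,1,1) — and write one minterm per row: ¬P·¬Q·¬R·¬S, ¬P·Q·R·S. Their union (logical OR) reproduces the table exactly.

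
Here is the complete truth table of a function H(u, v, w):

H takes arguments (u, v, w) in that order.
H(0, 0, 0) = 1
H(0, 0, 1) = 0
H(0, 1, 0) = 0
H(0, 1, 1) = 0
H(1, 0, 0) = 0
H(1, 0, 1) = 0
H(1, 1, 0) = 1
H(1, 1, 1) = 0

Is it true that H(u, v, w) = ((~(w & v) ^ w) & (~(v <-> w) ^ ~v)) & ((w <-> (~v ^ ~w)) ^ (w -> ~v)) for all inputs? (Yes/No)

Test each input against both H and the formula:
  u=0, v=0, w=0: formula gives 0, but H = 1 ✗
Since they disagree at (0,0,0), the expression is not a correct formula for H.

No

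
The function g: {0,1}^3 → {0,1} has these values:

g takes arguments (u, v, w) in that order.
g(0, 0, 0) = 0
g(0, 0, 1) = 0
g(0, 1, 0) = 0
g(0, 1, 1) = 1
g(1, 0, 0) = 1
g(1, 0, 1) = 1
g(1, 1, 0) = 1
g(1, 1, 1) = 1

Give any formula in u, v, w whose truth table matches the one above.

g(u, v, w) = NOT ((((NOT u AND NOT v) AND NOT w) OR ((NOT u AND NOT v) AND w)) OR ((NOT u AND v) AND NOT w))

There are just 3 zero rows: (0,0,0), (0,0,1), (0,1,0). Their minterms are ¬u·¬v·¬w, ¬u·¬v·w, ¬u·v·¬w; the OR of those covers precisely the 0-outputs, and negating it yields g.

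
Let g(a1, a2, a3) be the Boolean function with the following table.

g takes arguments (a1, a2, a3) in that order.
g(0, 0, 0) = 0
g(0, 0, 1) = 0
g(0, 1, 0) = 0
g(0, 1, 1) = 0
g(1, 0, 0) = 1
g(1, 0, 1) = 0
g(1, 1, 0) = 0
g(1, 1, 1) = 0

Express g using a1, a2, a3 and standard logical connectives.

g(a1, a2, a3) = (a1 · a2') · a3'

Only row (1,0,0) gives 1. That row's minterm a1·¬a2·¬a3 is g directly.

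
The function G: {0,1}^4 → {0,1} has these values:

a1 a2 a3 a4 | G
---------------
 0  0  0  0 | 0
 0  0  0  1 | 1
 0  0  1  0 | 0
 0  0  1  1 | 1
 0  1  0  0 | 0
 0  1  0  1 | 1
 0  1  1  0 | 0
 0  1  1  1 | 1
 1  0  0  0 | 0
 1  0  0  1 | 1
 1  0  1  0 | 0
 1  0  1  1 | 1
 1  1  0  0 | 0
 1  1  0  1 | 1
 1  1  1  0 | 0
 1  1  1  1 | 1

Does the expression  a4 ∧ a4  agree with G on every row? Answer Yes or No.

Test each input against both G and the formula:
  a1=0, a2=0, a3=0, a4=0: formula gives 0, G = 0 ✓
  a1=0, a2=0, a3=0, a4=1: formula gives 1, G = 1 ✓
  a1=0, a2=0, a3=1, a4=0: formula gives 0, G = 0 ✓
  a1=0, a2=0, a3=1, a4=1: formula gives 1, G = 1 ✓
  …and likewise for the remaining 12 rows.
No disagreement on any input; they are logically equivalent.

Yes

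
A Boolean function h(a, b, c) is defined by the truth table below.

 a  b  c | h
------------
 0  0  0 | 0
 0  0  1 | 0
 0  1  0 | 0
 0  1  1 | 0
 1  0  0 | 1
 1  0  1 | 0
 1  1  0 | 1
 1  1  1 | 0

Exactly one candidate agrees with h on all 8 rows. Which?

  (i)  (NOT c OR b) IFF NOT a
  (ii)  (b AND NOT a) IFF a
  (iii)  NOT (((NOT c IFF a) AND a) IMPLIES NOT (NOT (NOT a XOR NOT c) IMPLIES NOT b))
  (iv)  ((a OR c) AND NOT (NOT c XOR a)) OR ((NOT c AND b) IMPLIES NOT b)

iii

(i) fails at (0,0,0): the formula yields 1, h is 0.
(ii) fails at (0,0,0): the formula yields 1, h is 0.
(iv) fails at (0,0,0): the formula yields 1, h is 0.
That leaves (iii). Evaluating it on every row reproduces the table of h exactly.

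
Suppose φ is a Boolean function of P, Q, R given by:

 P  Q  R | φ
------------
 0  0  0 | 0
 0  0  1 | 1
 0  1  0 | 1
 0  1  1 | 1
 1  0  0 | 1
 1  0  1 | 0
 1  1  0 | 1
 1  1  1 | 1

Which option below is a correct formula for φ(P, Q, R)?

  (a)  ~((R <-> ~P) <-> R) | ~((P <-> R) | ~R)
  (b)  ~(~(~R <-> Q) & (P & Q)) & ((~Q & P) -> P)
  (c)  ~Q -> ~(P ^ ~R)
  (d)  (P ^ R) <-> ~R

(a) fails at (0,1,0): the formula yields 0, φ is 1.
(b) fails at (0,0,0): the formula yields 1, φ is 0.
(d) fails at (0,0,1): the formula yields 0, φ is 1.
(c) is the remaining candidate, and it agrees with φ on all 8 inputs.

c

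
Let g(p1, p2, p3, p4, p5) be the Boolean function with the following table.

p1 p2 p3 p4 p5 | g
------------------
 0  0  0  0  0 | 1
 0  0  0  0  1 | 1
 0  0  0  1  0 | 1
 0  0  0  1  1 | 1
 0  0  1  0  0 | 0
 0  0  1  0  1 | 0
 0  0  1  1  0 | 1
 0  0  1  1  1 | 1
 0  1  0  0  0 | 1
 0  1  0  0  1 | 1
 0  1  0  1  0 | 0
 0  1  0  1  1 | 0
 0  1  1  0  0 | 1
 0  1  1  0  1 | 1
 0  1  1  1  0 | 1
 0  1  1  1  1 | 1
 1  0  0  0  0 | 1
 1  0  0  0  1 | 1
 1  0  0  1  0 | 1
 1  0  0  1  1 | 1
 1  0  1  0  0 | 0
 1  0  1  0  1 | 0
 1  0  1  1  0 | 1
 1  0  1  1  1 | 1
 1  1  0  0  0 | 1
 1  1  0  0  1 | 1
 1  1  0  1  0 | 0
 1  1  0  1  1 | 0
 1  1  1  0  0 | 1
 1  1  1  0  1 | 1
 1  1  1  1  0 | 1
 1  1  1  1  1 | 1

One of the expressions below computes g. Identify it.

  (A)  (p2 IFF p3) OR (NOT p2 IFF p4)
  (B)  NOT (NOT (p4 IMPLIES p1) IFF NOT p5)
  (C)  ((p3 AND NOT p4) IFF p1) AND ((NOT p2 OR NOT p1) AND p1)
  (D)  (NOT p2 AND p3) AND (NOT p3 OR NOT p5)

(B) disagrees with g on (0,0,0,0,1) (formula → 0, table → 1); rule it out.
(C) disagrees with g on (0,0,0,0,0) (formula → 0, table → 1); rule it out.
(D) disagrees with g on (0,0,0,0,0) (formula → 0, table → 1); rule it out.
Only (A) survives; checking it on all 32 rows confirms it matches g.

A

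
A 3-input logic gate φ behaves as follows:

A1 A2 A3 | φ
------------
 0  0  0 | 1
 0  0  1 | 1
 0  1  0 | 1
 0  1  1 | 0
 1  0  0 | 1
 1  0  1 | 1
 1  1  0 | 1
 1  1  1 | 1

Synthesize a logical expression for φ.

Only row (0,1,1) gives 0. So φ is 1 everywhere except there — the complement of the minterm ¬A1·A2·A3.

φ(A1, A2, A3) = not ((not A1 and A2) and A3)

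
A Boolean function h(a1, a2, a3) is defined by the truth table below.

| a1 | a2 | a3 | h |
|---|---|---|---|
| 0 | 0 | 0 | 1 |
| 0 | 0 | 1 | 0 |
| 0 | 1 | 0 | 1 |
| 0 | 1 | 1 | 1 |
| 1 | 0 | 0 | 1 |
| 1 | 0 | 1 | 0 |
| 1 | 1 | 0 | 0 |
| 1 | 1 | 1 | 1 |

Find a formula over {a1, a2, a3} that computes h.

h(a1, a2, a3) = ((((a1' · a2') · a3) + ((a1 · a2') · a3)) + ((a1 · a2) · a3'))'

There are just 3 zero rows: (0,0,1), (1,0,1), (1,1,0). Their minterms are ¬a1·¬a2·a3, a1·¬a2·a3, a1·a2·¬a3; the OR of those covers precisely the 0-outputs, and negating it yields h.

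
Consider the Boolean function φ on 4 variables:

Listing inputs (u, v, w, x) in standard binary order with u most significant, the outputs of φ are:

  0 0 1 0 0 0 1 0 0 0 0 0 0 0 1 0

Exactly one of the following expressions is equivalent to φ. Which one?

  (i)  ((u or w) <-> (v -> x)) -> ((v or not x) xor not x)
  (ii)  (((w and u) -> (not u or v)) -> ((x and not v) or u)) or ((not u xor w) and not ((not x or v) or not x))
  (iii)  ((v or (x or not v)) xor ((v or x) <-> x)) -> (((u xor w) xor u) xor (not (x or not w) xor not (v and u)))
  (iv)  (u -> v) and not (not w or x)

(i): at (0,0,0,0) it gives 1, but φ = 0 — eliminated.
(ii): at (0,0,0,1) it gives 1, but φ = 0 — eliminated.
(iii): at (0,0,0,0) it gives 1, but φ = 0 — eliminated.
That leaves (iv). Evaluating it on every row reproduces the table of φ exactly.

iv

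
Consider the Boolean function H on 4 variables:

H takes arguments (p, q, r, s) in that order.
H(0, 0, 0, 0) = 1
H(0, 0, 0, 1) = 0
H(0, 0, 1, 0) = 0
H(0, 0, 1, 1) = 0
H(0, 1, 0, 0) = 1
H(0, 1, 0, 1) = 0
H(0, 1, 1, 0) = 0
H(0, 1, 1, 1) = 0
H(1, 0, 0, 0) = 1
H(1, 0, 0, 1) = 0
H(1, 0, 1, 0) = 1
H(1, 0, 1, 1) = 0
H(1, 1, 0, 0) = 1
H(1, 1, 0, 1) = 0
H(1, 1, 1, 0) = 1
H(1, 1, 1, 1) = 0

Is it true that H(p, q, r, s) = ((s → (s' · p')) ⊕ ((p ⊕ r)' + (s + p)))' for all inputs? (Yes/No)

Check the formula against H row by row:
  p=0, q=0, r=0, s=0: formula gives 1, H = 1 ✓
  p=0, q=0, r=0, s=1: formula gives 0, H = 0 ✓
  p=0, q=0, r=1, s=0: formula gives 0, H = 0 ✓
  p=0, q=0, r=1, s=1: formula gives 0, H = 0 ✓
  …and likewise for the remaining 12 rows.
All 16 rows match — the expression computes H exactly.

Yes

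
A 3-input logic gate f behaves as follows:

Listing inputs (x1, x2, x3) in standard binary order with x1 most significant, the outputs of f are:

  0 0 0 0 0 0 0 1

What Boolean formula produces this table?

The output is 1 only when every input is 1 — the AND of all inputs.

f(x1, x2, x3) = (x1 ∧ x2) ∧ x3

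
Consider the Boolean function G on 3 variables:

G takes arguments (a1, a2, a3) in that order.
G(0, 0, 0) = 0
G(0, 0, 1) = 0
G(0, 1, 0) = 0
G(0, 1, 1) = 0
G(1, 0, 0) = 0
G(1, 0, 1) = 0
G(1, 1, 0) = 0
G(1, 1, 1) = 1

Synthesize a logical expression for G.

G(a1, a2, a3) = (a1 AND a2) AND a3

The output is 1 only when every input is 1 — the AND of all inputs.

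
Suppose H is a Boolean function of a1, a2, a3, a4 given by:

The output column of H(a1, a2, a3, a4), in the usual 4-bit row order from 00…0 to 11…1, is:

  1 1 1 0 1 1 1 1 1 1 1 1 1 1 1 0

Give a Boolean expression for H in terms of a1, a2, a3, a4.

H(a1, a2, a3, a4) = ~((((~a1 & ~a2) & a3) & a4) | (((a1 & a2) & a3) & a4))

H is 0 on only 2 rows — (0,0,1,1), (1,1,1,1). Writing each as a minterm (¬a1·¬a2·a3·a4, a1·a2·a3·a4) and OR-ing them characterizes exactly where H=0, so H is the negation of that disjunction.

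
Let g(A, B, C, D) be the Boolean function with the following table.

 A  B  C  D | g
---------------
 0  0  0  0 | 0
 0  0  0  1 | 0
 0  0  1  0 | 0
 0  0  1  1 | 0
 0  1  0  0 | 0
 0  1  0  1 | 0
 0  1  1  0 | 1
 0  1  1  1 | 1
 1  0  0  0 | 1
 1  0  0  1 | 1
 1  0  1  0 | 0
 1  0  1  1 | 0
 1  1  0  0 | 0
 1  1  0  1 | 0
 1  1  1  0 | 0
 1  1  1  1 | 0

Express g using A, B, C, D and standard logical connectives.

Collect the rows where g=1 — (0,1,1,0), (0,1,1,1), (1,0,0,0), (1,0,0,1) — and write one minterm per row: ¬A·B·C·¬D, ¬A·B·C·D, A·¬B·¬C·¬D, A·¬B·¬C·D. Their union (logical OR) reproduces the table exactly.

g(A, B, C, D) = (((((NOT A AND B) AND C) AND NOT D) OR (((NOT A AND B) AND C) AND D)) OR (((A AND NOT B) AND NOT C) AND NOT D)) OR (((A AND NOT B) AND NOT C) AND D)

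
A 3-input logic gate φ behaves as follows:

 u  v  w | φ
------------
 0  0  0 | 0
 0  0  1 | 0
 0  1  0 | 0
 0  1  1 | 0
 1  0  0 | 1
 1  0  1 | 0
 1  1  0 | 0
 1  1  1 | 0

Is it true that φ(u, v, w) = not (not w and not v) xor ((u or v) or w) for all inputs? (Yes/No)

Evaluate not (not w and not v) xor ((u or v) or w) on each row and compare to φ:
  u=0, v=0, w=0: formula gives 0, φ = 0 ✓
  u=0, v=0, w=1: formula gives 0, φ = 0 ✓
  u=0, v=1, w=0: formula gives 0, φ = 0 ✓
  u=0, v=1, w=1: formula gives 0, φ = 0 ✓
  u=1, v=0, w=0: formula gives 1, φ = 1 ✓
  …and likewise for the remaining 3 rows.
All 8 rows match — the expression computes φ exactly.

Yes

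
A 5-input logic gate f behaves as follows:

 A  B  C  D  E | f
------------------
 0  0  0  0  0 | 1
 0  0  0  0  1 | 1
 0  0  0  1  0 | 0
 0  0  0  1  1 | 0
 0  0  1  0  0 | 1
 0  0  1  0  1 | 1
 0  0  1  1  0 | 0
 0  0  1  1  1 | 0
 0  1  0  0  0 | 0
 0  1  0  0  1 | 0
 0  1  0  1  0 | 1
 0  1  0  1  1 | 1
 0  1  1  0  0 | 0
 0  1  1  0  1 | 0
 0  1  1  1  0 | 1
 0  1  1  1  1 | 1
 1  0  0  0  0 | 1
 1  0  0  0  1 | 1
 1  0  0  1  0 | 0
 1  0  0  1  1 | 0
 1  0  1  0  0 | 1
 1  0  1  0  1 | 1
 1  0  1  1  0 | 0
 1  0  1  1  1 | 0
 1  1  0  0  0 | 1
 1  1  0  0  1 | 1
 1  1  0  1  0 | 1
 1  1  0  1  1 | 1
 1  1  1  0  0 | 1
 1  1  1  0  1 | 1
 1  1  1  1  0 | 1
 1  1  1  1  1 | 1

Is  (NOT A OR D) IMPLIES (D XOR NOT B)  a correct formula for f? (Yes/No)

Yes

Evaluate (NOT A OR D) IMPLIES (D XOR NOT B) on each row and compare to f:
  A=0, B=0, C=0, D=0, E=0: formula gives 1, f = 1 ✓
  A=0, B=0, C=0, D=0, E=1: formula gives 1, f = 1 ✓
  A=0, B=0, C=0, D=1, E=0: formula gives 0, f = 0 ✓
  A=0, B=0, C=0, D=1, E=1: formula gives 0, f = 0 ✓
  …and likewise for the remaining 28 rows.
No disagreement on any input; they are logically equivalent.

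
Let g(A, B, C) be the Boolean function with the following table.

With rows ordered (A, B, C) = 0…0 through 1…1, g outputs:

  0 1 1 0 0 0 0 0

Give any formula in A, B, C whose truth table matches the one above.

The 1-rows are (0,0,1), (0,1,0). Each contributes one minterm — ¬A·¬B·C; ¬A·B·¬C — and their disjunction is a sum-of-products form of g.

g(A, B, C) = ((NOT A AND NOT B) AND C) OR ((NOT A AND B) AND NOT C)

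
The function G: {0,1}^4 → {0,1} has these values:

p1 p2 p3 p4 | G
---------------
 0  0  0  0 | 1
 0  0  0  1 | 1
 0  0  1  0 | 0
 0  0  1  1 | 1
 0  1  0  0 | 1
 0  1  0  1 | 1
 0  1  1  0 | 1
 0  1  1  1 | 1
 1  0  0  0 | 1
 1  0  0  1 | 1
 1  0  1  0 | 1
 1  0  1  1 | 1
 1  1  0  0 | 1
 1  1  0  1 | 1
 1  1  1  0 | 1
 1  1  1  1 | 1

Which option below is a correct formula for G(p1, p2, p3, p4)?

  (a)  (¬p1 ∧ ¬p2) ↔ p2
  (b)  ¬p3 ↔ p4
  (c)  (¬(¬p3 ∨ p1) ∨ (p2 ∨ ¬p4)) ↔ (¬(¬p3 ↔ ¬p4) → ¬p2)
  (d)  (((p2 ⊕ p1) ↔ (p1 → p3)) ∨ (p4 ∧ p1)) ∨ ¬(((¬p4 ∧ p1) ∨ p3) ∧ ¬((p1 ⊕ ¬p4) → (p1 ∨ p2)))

d

(a): at (0,0,0,0) it gives 0, but G = 1 — eliminated.
(b): at (0,0,0,0) it gives 0, but G = 1 — eliminated.
(c): at (0,0,0,1) it gives 0, but G = 1 — eliminated.
Only (d) survives; checking it on all 16 rows confirms it matches G.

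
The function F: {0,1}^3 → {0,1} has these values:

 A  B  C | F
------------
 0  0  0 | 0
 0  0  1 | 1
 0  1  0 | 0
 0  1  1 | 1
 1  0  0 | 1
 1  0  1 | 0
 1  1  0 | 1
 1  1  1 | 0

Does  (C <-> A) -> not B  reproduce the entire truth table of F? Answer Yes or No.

No

Check the formula against F row by row:
  A=0, B=0, C=0: formula gives 1, but F = 0 ✗
Since they disagree at (0,0,0), the expression is not a correct formula for F.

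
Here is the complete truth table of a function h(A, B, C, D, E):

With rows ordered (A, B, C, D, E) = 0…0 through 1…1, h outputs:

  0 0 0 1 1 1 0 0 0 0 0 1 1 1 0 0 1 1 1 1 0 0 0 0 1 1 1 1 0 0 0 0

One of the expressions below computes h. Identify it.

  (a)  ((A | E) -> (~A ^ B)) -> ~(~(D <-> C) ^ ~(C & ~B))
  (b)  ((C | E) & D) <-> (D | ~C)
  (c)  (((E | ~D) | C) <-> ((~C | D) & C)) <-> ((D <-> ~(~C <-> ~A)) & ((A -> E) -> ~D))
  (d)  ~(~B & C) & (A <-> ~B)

(a): at (0,0,0,1,0) it gives 1, but h = 0 — eliminated.
(b): at (0,0,1,1,0) it gives 1, but h = 0 — eliminated.
(d): at (0,0,0,1,1) it gives 0, but h = 1 — eliminated.
That leaves (c). Evaluating it on every row reproduces the table of h exactly.

c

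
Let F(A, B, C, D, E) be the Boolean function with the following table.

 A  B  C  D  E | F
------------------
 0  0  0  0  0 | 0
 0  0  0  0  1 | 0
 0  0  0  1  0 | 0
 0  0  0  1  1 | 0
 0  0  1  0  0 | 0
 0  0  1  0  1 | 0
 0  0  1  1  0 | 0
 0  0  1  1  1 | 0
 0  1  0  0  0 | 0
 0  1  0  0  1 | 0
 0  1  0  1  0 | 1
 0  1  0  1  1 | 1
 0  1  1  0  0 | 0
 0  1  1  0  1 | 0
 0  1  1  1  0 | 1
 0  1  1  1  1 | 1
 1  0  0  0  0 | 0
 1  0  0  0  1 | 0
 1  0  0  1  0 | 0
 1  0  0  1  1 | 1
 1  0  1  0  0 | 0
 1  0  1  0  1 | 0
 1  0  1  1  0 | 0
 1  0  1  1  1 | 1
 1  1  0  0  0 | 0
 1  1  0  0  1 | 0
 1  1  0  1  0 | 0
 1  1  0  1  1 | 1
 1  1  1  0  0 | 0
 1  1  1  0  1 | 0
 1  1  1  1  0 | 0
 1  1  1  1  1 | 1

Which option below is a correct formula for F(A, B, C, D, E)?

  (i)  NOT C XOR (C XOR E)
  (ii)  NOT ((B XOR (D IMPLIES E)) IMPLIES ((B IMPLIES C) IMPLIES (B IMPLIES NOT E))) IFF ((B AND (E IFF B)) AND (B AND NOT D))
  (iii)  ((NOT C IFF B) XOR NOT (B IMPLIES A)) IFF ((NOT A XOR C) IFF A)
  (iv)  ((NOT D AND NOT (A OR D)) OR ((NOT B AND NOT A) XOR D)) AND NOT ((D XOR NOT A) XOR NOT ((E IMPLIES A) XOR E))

(i): at (0,0,0,0,0) it gives 1, but F = 0 — eliminated.
(ii): at (0,0,0,0,0) it gives 1, but F = 0 — eliminated.
(iii): at (0,0,0,0,0) it gives 1, but F = 0 — eliminated.
(iv) is the remaining candidate, and it agrees with F on all 32 inputs.

iv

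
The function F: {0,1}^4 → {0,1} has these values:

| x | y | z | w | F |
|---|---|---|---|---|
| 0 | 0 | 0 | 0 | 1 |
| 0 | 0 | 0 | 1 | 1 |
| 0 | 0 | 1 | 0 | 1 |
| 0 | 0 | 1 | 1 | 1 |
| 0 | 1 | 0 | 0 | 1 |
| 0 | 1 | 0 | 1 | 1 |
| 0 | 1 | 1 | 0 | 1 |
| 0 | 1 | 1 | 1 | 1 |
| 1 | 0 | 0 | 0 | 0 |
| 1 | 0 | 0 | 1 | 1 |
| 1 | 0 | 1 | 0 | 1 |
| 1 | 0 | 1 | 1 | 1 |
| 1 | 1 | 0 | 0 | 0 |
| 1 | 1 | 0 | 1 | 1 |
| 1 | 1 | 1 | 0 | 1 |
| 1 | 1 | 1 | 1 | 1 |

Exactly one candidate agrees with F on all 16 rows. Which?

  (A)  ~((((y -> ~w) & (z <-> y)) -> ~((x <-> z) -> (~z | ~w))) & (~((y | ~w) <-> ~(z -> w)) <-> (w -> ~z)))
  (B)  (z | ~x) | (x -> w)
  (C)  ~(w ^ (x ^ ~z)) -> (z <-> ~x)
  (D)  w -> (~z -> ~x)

B

(A) fails at (0,0,1,1): the formula yields 0, F is 1.
(C) fails at (0,0,0,1): the formula yields 0, F is 1.
(D) fails at (1,0,0,0): the formula yields 1, F is 0.
That leaves (B). Evaluating it on every row reproduces the table of F exactly.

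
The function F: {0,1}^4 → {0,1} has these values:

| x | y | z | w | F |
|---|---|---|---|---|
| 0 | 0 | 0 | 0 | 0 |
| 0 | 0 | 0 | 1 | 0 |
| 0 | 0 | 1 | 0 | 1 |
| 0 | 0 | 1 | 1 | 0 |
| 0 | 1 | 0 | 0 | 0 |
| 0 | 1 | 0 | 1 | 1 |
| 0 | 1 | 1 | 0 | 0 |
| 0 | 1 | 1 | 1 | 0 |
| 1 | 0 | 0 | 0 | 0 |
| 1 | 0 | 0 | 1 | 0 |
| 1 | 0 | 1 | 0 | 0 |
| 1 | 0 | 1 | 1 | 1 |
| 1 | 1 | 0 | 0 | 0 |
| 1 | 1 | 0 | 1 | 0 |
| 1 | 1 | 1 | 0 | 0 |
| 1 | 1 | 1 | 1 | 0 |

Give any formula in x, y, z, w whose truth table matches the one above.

F=1 on 3 inputs: (0,0,1,0), (0,1,0,1), (1,0,1,1). Reading each as a conjunction of literals (¬x·¬y·z·¬w, ¬x·y·¬z·w, x·¬y·z·w) and taking the OR gives the canonical DNF.

F(x, y, z, w) = ((((not x and not y) and z) and not w) or (((not x and y) and not z) and w)) or (((x and not y) and z) and w)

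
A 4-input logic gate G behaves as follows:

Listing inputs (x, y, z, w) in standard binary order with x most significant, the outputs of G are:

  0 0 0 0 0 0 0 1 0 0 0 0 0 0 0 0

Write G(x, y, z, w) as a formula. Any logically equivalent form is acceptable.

G(x, y, z, w) = ((not x and y) and z) and w

Only row (0,1,1,1) gives 1. That row's minterm ¬x·y·z·w is G directly.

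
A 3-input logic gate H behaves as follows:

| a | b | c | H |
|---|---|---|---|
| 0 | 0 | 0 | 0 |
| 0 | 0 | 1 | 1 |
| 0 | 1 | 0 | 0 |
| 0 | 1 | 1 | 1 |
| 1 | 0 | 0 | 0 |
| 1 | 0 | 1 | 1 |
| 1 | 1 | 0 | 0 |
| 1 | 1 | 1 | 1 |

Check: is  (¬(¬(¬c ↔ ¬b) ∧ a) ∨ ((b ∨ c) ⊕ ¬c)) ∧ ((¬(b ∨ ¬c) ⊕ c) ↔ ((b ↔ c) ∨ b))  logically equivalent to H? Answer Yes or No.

Yes

Test each input against both H and the formula:
  a=0, b=0, c=0: formula gives 0, H = 0 ✓
  a=0, b=0, c=1: formula gives 1, H = 1 ✓
  a=0, b=1, c=0: formula gives 0, H = 0 ✓
  a=0, b=1, c=1: formula gives 1, H = 1 ✓
  a=1, b=0, c=0: formula gives 0, H = 0 ✓
  … (the remaining 3 rows also agree.)
Every row agrees, so the formula is equivalent.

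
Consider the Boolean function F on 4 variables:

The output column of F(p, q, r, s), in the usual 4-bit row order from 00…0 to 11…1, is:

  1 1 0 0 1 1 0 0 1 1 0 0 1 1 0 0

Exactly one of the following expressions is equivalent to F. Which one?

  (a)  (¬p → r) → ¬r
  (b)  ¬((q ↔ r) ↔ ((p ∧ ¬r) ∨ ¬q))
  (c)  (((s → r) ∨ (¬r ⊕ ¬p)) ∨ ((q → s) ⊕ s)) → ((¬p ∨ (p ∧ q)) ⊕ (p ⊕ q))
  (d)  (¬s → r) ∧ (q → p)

(b) fails at (0,0,0,0): the formula yields 0, F is 1.
(c) fails at (0,0,1,0): the formula yields 1, F is 0.
(d) fails at (0,0,0,0): the formula yields 0, F is 1.
Only (a) survives; checking it on all 16 rows confirms it matches F.

a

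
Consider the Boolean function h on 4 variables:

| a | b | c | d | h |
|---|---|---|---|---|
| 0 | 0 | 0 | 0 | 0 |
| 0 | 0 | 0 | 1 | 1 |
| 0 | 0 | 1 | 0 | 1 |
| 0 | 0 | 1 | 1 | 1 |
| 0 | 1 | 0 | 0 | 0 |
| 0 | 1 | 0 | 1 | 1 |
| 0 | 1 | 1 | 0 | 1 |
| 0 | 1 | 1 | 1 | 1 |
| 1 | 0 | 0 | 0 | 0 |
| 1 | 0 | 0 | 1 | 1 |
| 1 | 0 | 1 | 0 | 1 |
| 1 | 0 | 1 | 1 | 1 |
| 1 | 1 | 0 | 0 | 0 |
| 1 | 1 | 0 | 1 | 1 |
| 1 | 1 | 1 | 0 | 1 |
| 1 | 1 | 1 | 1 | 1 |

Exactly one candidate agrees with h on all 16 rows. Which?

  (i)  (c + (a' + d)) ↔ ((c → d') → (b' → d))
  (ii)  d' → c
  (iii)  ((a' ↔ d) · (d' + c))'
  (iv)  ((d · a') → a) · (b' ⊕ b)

(i): at (0,0,1,0) it gives 0, but h = 1 — eliminated.
(iii): at (0,0,0,0) it gives 1, but h = 0 — eliminated.
(iv): at (0,0,0,0) it gives 1, but h = 0 — eliminated.
That leaves (ii). Evaluating it on every row reproduces the table of h exactly.

ii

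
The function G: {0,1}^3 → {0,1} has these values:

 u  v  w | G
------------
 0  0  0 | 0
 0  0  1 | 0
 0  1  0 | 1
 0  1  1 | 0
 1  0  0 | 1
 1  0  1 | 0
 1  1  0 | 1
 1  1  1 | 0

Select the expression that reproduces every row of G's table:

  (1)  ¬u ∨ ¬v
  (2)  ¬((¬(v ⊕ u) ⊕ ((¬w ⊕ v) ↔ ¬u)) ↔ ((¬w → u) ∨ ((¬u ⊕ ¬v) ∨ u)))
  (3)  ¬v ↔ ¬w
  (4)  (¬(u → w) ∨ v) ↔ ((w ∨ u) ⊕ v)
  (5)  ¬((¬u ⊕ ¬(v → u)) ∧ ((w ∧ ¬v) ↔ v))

2

(1) fails at (0,0,0): the formula yields 1, G is 0.
(3) fails at (0,0,0): the formula yields 1, G is 0.
(4) fails at (0,0,0): the formula yields 1, G is 0.
(5) fails at (0,0,1): the formula yields 1, G is 0.
That leaves (2). Evaluating it on every row reproduces the table of G exactly.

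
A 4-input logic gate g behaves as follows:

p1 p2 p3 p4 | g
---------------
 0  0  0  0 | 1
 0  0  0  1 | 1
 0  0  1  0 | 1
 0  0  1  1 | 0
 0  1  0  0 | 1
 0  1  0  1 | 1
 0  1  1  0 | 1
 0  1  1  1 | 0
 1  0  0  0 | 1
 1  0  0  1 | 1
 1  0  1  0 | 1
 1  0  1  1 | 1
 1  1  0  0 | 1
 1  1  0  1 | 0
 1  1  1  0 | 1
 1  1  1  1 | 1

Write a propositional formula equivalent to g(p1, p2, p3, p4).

g(p1, p2, p3, p4) = ¬(((((¬p1 ∧ ¬p2) ∧ p3) ∧ p4) ∨ (((¬p1 ∧ p2) ∧ p3) ∧ p4)) ∨ (((p1 ∧ p2) ∧ ¬p3) ∧ p4))

g is 0 on only 3 rows — (0,0,1,1), (0,1,1,1), (1,1,0,1). Writing each as a minterm (¬p1·¬p2·p3·p4, ¬p1·p2·p3·p4, p1·p2·¬p3·p4) and OR-ing them characterizes exactly where g=0, so g is the negation of that disjunction.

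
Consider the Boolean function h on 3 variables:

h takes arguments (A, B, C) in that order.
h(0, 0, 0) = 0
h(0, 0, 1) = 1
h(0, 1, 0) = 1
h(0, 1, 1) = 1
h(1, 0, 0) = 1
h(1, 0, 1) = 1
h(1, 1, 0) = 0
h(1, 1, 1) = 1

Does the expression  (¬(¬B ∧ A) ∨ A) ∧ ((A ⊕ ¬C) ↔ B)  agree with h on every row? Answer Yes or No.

No

Test each input against both h and the formula:
  A=0, B=0, C=0: formula gives 0, h = 0 ✓
  A=0, B=0, C=1: formula gives 1, h = 1 ✓
  A=0, B=1, C=0: formula gives 1, h = 1 ✓
  A=0, B=1, C=1: formula gives 0, but h = 1 ✗
Since they disagree at (0,1,1), the expression is not a correct formula for h.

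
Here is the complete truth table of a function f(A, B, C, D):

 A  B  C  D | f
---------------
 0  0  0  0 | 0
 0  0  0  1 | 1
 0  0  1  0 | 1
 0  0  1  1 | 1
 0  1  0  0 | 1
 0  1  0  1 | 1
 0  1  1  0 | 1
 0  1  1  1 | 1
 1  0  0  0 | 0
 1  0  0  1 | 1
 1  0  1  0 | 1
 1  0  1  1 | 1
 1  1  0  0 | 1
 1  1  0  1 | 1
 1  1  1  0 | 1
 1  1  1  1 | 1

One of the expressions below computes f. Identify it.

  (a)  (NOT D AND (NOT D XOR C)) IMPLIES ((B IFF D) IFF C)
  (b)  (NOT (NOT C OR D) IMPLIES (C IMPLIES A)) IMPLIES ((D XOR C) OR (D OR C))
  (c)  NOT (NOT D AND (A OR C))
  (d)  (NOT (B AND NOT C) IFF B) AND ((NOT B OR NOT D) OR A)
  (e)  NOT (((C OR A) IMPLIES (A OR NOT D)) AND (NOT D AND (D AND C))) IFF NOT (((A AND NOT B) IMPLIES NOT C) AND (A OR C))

(b) fails at (0,1,0,0): the formula yields 0, f is 1.
(c) fails at (0,0,0,0): the formula yields 1, f is 0.
(d) fails at (0,0,0,1): the formula yields 0, f is 1.
(e) fails at (0,0,0,0): the formula yields 1, f is 0.
(a) is the remaining candidate, and it agrees with f on all 16 inputs.

a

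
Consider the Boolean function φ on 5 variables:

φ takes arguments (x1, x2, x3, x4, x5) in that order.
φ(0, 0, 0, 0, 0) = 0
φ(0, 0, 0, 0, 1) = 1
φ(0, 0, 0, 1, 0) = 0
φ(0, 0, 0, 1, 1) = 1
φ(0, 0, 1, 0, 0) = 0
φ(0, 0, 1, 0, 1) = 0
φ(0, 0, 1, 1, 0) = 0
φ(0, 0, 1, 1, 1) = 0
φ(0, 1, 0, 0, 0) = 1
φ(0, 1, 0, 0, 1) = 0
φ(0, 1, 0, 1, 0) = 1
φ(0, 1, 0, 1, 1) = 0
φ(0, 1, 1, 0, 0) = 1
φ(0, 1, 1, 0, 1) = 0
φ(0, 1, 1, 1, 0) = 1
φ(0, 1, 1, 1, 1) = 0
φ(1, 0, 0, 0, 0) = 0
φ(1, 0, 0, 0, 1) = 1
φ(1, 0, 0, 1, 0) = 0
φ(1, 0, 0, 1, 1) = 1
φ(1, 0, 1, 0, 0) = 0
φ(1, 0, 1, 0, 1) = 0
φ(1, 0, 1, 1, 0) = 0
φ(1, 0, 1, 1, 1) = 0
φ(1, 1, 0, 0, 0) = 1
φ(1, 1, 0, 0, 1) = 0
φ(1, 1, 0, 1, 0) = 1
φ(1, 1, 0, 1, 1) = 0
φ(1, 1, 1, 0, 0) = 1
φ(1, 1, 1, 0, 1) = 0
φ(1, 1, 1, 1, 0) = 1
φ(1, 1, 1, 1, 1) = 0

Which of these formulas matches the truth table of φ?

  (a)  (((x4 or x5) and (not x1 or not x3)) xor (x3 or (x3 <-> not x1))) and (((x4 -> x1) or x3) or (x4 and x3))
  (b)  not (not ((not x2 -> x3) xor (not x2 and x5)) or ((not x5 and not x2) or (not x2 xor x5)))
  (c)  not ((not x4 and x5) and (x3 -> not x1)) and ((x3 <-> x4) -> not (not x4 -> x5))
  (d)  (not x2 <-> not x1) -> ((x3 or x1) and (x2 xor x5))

b

(a) disagrees with φ on (0,0,0,1,1) (formula → 0, table → 1); rule it out.
(c) disagrees with φ on (0,0,0,0,0) (formula → 1, table → 0); rule it out.
(d) disagrees with φ on (0,0,0,0,1) (formula → 0, table → 1); rule it out.
(b) is the remaining candidate, and it agrees with φ on all 32 inputs.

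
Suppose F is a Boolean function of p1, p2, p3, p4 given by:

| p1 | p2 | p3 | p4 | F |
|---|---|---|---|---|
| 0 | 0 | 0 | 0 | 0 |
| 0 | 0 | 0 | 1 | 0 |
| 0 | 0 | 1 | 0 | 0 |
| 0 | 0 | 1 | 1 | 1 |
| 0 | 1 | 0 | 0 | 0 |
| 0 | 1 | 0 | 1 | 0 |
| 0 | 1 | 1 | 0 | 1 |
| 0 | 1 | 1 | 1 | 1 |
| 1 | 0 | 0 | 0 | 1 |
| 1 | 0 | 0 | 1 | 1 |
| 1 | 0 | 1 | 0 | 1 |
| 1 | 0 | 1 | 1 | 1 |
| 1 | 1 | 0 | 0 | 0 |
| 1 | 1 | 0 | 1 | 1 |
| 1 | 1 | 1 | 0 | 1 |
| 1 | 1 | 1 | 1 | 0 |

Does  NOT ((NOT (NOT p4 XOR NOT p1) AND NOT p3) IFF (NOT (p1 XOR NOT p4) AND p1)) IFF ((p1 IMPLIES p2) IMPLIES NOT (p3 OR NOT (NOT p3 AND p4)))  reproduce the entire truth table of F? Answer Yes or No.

Test each input against both F and the formula:
  p1=0, p2=0, p3=0, p4=0: formula gives 0, F = 0 ✓
  p1=0, p2=0, p3=0, p4=1: formula gives 0, F = 0 ✓
  p1=0, p2=0, p3=1, p4=0: formula gives 1, but F = 0 ✗
Row (0,0,1,0) is a counterexample, so the formula is not equivalent to F.

No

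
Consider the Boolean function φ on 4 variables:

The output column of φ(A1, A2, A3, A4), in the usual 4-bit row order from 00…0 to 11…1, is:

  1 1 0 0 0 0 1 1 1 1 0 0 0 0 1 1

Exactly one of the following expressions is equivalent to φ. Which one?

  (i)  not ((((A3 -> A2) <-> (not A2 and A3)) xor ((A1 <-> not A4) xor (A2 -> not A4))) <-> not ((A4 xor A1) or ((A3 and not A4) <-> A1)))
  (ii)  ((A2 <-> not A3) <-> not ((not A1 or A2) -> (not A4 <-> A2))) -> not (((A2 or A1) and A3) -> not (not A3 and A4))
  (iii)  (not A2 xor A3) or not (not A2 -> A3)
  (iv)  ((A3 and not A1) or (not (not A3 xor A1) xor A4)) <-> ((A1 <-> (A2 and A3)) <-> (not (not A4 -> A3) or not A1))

(i): at (0,0,0,1) it gives 0, but φ = 1 — eliminated.
(ii): at (0,0,0,1) it gives 0, but φ = 1 — eliminated.
(iv): at (0,0,0,0) it gives 0, but φ = 1 — eliminated.
Only (iii) survives; checking it on all 16 rows confirms it matches φ.

iii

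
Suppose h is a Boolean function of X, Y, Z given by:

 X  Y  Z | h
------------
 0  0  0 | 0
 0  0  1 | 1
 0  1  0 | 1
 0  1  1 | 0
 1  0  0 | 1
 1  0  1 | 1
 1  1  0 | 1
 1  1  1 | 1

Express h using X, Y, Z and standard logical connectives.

h(X, Y, Z) = ~(((~X & ~Y) & ~Z) | ((~X & Y) & Z))

h is 0 on only 2 rows — (0,0,0), (0,1,1). Writing each as a minterm (¬X·¬Y·¬Z, ¬X·Y·Z) and OR-ing them characterizes exactly where h=0, so h is the negation of that disjunction.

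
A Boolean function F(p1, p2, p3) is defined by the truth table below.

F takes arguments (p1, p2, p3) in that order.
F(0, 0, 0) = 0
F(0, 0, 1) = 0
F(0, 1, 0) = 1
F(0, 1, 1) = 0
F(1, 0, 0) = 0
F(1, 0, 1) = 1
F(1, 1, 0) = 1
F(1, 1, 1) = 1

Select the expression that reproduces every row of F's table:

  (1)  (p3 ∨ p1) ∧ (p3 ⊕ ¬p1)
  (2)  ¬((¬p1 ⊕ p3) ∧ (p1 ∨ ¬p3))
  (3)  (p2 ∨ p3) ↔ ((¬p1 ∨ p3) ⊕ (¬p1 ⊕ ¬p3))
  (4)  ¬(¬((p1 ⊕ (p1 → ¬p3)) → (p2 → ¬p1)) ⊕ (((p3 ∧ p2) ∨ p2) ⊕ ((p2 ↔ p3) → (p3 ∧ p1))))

3

(1): at (0,1,0) it gives 0, but F = 1 — eliminated.
(2): at (0,0,1) it gives 1, but F = 0 — eliminated.
(4): at (0,0,0) it gives 1, but F = 0 — eliminated.
That leaves (3). Evaluating it on every row reproduces the table of F exactly.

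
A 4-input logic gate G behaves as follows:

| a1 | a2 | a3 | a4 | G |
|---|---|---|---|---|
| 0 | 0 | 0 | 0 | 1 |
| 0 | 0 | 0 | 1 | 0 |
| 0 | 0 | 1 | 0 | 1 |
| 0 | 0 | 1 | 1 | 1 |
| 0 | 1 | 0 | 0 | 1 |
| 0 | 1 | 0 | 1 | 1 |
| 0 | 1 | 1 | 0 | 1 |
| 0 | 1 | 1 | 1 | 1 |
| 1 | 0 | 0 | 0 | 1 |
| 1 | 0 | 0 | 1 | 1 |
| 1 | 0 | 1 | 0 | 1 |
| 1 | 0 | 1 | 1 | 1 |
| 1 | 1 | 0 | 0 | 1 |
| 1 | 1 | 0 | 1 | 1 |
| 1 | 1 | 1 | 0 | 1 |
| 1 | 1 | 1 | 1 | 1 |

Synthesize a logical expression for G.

G(a1, a2, a3, a4) = NOT (((NOT a1 AND NOT a2) AND NOT a3) AND a4)

Only row (0,0,0,1) gives 0. So G is 1 everywhere except there — the complement of the minterm ¬a1·¬a2·¬a3·a4.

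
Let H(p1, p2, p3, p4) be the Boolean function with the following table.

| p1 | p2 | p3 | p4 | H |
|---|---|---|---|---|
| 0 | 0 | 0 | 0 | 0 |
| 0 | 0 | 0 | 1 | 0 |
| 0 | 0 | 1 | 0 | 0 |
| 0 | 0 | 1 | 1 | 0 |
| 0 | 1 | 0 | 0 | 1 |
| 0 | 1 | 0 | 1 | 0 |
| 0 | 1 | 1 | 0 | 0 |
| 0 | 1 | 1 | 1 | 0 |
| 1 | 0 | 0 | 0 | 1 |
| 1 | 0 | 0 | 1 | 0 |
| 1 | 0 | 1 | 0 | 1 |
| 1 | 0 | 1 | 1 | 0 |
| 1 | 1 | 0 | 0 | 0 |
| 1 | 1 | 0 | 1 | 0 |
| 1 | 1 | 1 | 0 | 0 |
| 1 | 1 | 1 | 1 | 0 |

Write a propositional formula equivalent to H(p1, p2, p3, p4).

H(p1, p2, p3, p4) = ((((not p1 and p2) and not p3) and not p4) or (((p1 and not p2) and not p3) and not p4)) or (((p1 and not p2) and p3) and not p4)

Collect the rows where H=1 — (0,1,0,0), (1,0,0,0), (1,0,1,0) — and write one minterm per row: ¬p1·p2·¬p3·¬p4, p1·¬p2·¬p3·¬p4, p1·¬p2·p3·¬p4. Their union (logical OR) reproduces the table exactly.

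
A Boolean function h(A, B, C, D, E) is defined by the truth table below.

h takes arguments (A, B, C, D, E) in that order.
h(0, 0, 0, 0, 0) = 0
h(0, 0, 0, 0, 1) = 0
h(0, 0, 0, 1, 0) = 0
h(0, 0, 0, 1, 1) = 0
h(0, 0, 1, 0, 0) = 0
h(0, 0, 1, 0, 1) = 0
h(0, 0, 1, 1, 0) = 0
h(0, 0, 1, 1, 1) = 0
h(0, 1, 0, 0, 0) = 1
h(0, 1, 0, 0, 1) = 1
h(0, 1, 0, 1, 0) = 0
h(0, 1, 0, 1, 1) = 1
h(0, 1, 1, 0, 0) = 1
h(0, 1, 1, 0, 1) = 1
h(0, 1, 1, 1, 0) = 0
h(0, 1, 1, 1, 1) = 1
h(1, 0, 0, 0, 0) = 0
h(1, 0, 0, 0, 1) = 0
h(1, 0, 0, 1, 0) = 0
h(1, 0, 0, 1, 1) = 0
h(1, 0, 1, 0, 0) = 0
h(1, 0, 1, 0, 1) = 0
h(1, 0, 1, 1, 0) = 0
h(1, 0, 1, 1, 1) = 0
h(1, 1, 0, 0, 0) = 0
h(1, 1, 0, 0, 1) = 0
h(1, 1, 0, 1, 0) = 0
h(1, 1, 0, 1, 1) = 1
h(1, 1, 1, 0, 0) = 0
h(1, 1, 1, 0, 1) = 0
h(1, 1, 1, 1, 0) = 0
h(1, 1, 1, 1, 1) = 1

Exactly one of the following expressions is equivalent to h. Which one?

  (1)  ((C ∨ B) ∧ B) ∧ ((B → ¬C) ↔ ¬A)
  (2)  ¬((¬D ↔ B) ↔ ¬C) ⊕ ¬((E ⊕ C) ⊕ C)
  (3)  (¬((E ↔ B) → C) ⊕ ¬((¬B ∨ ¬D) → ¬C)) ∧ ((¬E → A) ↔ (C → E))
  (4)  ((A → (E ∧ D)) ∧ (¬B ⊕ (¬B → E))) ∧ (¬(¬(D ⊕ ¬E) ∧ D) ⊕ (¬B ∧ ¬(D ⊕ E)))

(1): at (0,1,0,1,0) it gives 1, but h = 0 — eliminated.
(2): at (0,0,0,0,1) it gives 1, but h = 0 — eliminated.
(3): at (0,0,1,0,0) it gives 1, but h = 0 — eliminated.
That leaves (4). Evaluating it on every row reproduces the table of h exactly.

4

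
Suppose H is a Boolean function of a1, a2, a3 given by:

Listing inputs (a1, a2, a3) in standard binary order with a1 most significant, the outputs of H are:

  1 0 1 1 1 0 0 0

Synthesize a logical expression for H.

H(a1, a2, a3) = ((((not a1 and not a2) and not a3) or ((not a1 and a2) and not a3)) or ((not a1 and a2) and a3)) or ((a1 and not a2) and not a3)

The 1-rows are (0,0,0), (0,1,0), (0,1,1), (1,0,0). Each contributes one minterm — ¬a1·¬a2·¬a3; ¬a1·a2·¬a3; ¬a1·a2·a3; a1·¬a2·¬a3 — and their disjunction is a sum-of-products form of H.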